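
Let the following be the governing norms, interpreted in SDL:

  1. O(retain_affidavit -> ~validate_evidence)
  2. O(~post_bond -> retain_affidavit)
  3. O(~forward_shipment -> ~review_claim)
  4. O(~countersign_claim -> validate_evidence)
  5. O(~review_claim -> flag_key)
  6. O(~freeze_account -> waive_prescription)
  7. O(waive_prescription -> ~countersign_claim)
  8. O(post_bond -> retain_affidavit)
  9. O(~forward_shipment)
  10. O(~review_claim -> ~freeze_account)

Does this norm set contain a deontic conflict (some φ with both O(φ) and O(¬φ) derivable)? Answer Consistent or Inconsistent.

By case analysis on post_bond: premise 8 gives O(post_bond -> retain_affidavit) and premise 2 gives O(~post_bond -> retain_affidavit), so O(retain_affidavit) either way.
With premise 1, O(retain_affidavit -> ~validate_evidence), the K-axiom yields O(~validate_evidence).
The contrapositive of premise 4 (O(~countersign_claim -> validate_evidence)) is O(~validate_evidence -> countersign_claim), and O(~validate_evidence) is already established, so O(countersign_claim).
Premise 7 is O(waive_prescription -> ~countersign_claim); contrapositively O(countersign_claim -> ~waive_prescription). Since O(countersign_claim) holds, K gives O(~waive_prescription).
The contrapositive of premise 6 (O(~freeze_account -> waive_prescription)) is O(~waive_prescription -> freeze_account), and O(~waive_prescription) is already established, so O(freeze_account).
The contrapositive of premise 10 (O(~review_claim -> ~freeze_account)) is O(freeze_account -> review_claim), and O(freeze_account) is already established, so O(review_claim).
The contrapositive of premise 3 (O(~forward_shipment -> ~review_claim)) is O(review_claim -> forward_shipment), and O(review_claim) is already established, so O(forward_shipment).
Yet premise 9 states O(~forward_shipment).
We now have both O(forward_shipment) and O(~forward_shipment) — forward_shipment is simultaneously obligatory and forbidden, violating the D-axiom.

Inconsistent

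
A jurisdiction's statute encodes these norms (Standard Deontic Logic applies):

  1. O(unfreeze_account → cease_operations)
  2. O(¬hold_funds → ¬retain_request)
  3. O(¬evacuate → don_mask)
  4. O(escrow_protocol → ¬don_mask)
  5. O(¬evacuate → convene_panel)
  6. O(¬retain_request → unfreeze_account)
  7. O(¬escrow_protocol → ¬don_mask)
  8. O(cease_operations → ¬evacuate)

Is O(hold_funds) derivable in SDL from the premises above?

Yes

By case analysis on ¬escrow_protocol: premise 7 gives O(¬escrow_protocol → ¬don_mask) and premise 4 gives O(escrow_protocol → ¬don_mask), so O(¬don_mask) either way.
Premise 3, O(¬evacuate → don_mask), contraposes to O(¬don_mask → evacuate); with O(¬don_mask) we get O(evacuate).
The contrapositive of premise 8 (O(cease_operations → ¬evacuate)) is O(evacuate → ¬cease_operations), and O(evacuate) is already established, so O(¬cease_operations).
The contrapositive of premise 1 (O(unfreeze_account → cease_operations)) is O(¬cease_operations → ¬unfreeze_account), and O(¬cease_operations) is already established, so O(¬unfreeze_account).
The contrapositive of premise 6 (O(¬retain_request → unfreeze_account)) is O(¬unfreeze_account → retain_request), and O(¬unfreeze_account) is already established, so O(retain_request).
Premise 2 is O(¬hold_funds → ¬retain_request); contrapositively O(retain_request → hold_funds). Since O(retain_request) holds, K gives O(hold_funds).
Premise 5 does not contribute to this derivation.
So O(hold_funds) follows.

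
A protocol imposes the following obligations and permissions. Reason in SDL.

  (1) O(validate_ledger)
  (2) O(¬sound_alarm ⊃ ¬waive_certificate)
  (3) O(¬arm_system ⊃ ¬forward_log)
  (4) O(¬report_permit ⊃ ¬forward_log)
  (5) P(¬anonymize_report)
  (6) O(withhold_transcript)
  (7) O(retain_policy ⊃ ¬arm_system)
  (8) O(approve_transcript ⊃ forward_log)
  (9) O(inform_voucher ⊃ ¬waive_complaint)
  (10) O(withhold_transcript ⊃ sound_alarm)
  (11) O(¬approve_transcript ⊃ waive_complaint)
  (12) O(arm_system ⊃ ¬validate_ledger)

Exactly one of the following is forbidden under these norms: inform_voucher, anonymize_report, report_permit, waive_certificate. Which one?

inform_voucher

Premise 1 gives O(validate_ledger).
Premise 12, O(arm_system ⊃ ¬validate_ledger), contraposes to O(validate_ledger ⊃ ¬arm_system); with O(validate_ledger) we get O(¬arm_system).
With premise 3, O(¬arm_system ⊃ ¬forward_log), the K-axiom yields O(¬forward_log).
The contrapositive of premise 8 (O(approve_transcript ⊃ forward_log)) is O(¬forward_log ⊃ ¬approve_transcript), and O(¬forward_log) is already established, so O(¬approve_transcript).
Premise 11 is O(¬approve_transcript ⊃ waive_complaint); since O(¬approve_transcript), deontic closure gives O(waive_complaint).
Premise 9 is O(inform_voucher ⊃ ¬waive_complaint); contrapositively O(waive_complaint ⊃ ¬inform_voucher). Since O(waive_complaint) holds, K gives O(¬inform_voucher).
So O(¬inform_voucher) holds, i.e. inform_voucher is forbidden. None of the other listed options is forbidden under the premises.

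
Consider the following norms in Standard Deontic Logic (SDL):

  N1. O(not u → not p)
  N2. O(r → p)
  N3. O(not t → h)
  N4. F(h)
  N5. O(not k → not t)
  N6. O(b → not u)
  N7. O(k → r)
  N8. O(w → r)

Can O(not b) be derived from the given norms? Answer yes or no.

Yes

Premise 4 is F(h), i.e. O(not h).
Premise 3 is O(not t → h); contrapositively O(not h → t). Since O(not h) holds, K gives O(t).
The contrapositive of premise 5 (O(not k → not t)) is O(t → k), and O(t) is already established, so O(k).
With premise 7, O(k → r), the K-axiom yields O(r).
From O(r) and premise 2, O(r → p), we obtain O(p).
Premise 1 is O(not u → not p); contrapositively O(p → u). Since O(p) holds, K gives O(u).
Premise 6, O(b → not u), contraposes to O(u → not b); with O(u) we get O(not b).
Premise 8 does not contribute to this derivation.
So O(not b) follows.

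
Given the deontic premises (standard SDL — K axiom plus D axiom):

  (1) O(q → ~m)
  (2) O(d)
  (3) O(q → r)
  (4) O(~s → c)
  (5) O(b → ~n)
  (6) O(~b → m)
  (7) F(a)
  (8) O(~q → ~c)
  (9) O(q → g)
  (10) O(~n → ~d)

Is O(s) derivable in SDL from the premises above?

Premise 2 gives O(d).
The contrapositive of premise 10 (O(~n → ~d)) is O(d → n), and O(d) is already established, so O(n).
The contrapositive of premise 5 (O(b → ~n)) is O(n → ~b), and O(n) is already established, so O(~b).
Premise 6 is O(~b → m); since O(~b), deontic closure gives O(m).
Premise 1, O(q → ~m), contraposes to O(m → ~q); with O(m) we get O(~q).
With premise 8, O(~q → ~c), the K-axiom yields O(~c).
Premise 4, O(~s → c), contraposes to O(~c → s); with O(~c) we get O(s).
Premises 3, 7, 9 do not contribute to this derivation.
So O(s) follows.

Yes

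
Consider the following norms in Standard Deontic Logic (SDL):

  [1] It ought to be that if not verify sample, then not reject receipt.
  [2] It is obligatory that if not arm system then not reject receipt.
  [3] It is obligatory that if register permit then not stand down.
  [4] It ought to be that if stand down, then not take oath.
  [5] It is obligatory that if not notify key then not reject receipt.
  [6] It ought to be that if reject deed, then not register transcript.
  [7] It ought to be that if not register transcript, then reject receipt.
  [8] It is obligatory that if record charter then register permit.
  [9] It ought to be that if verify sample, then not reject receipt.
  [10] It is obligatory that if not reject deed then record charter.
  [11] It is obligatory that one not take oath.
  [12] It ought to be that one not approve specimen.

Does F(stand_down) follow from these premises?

Yes

Premises 9 and 1 cover both cases: O(verify_sample → ¬reject_receipt) and O(¬verify_sample → ¬reject_receipt). Since verify_sample ∨ ¬verify_sample is a tautology, O(¬reject_receipt) follows.
The contrapositive of premise 7 (O(¬register_transcript → reject_receipt)) is O(¬reject_receipt → register_transcript), and O(¬reject_receipt) is already established, so O(register_transcript).
Premise 6, O(reject_deed → ¬register_transcript), contraposes to O(register_transcript → ¬reject_deed); with O(register_transcript) we get O(¬reject_deed).
Applying K to premise 10 (O(¬reject_deed → record_charter)) and O(¬reject_deed) yields O(record_charter).
With premise 8, O(record_charter → register_permit), the K-axiom yields O(register_permit).
Applying K to premise 3 (O(register_permit → ¬stand_down)) and O(register_permit) yields O(¬stand_down).
Premises 2, 4, 5, 11, 12 do not contribute to this derivation.
So O(¬stand_down) holds, i.e. F(stand_down). The claim follows.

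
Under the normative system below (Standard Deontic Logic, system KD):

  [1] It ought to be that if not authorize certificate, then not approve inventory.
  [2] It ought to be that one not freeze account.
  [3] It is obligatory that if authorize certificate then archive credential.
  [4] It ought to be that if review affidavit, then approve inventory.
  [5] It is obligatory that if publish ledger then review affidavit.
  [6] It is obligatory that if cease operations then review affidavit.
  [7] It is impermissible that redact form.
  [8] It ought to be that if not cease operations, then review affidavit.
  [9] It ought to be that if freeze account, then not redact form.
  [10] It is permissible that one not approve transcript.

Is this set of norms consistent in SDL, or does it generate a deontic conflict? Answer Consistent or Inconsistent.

Consistent

Premise 9 is O(freeze_account → ¬redact_form); even if O(¬redact_form) held, inferring O(freeze_account) would be affirming the consequent — invalid.
So O(freeze_account) is not derivable, and the apparent clash with O(¬freeze_account) does not arise.
A world satisfying every obligation exists (e.g. approve_inventory=true, approve_transcript=false, archive_credential=true, authorize_certificate=true, cease_operations=false, freeze_account=false, publish_ledger=false, redact_form=false, review_affidavit=true); no atom is both obligatory and forbidden, so the set is consistent.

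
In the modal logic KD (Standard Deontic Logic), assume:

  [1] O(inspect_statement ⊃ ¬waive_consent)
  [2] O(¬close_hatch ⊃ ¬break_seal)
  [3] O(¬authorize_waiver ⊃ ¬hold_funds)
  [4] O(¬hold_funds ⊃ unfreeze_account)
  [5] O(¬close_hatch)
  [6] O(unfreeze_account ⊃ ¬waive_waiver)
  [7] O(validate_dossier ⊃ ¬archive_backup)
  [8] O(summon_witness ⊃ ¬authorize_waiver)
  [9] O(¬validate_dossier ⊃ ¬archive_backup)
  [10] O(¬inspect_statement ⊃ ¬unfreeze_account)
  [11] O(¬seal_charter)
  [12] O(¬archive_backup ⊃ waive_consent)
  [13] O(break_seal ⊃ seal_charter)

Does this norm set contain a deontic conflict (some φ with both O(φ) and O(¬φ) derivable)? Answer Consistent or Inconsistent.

Consistent

Premise 13 is O(break_seal ⊃ seal_charter), but O(break_seal) is not derivable from the premises, so it does not yield O(seal_charter).
So O(seal_charter) is not derivable, and the apparent clash with O(¬seal_charter) does not arise.
A world satisfying every obligation exists (e.g. archive_backup=false, authorize_waiver=true, break_seal=false, close_hatch=false, hold_funds=true, inspect_statement=false, seal_charter=false, summon_witness=false, unfreeze_account=false, validate_dossier=false, waive_consent=true, waive_waiver=false); no atom is both obligatory and forbidden, so the set is consistent.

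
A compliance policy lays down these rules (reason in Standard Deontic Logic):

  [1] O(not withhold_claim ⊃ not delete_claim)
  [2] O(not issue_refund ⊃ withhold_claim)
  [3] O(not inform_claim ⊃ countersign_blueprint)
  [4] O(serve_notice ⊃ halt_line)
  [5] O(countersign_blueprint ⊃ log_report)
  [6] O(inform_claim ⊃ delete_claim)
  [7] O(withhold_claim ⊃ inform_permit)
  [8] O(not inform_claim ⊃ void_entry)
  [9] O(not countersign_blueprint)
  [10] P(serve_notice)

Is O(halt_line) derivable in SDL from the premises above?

Premise 4 is O(serve_notice ⊃ halt_line), but O(serve_notice) is not derivable from the premises (the permission P(serve_notice) asserts only not O(not serve_notice), not O(serve_notice)), so it does not yield O(halt_line).
No other premise forces O(halt_line). An ideal world satisfying every premise can still have halt_line false, so O(halt_line) is not derivable.

No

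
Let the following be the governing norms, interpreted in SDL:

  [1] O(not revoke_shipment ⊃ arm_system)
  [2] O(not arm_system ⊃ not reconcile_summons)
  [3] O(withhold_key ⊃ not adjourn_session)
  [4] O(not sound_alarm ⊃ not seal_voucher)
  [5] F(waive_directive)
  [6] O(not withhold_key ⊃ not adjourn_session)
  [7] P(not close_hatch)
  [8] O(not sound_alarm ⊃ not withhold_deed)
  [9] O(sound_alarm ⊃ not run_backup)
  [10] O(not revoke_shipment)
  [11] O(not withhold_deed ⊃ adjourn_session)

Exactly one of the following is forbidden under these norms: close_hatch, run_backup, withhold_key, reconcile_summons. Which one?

By case analysis on withhold_key: premise 3 gives O(withhold_key ⊃ not adjourn_session) and premise 6 gives O(not withhold_key ⊃ not adjourn_session), so O(not adjourn_session) either way.
Premise 11, O(not withhold_deed ⊃ adjourn_session), contraposes to O(not adjourn_session ⊃ withhold_deed); with O(not adjourn_session) we get O(withhold_deed).
The contrapositive of premise 8 (O(not sound_alarm ⊃ not withhold_deed)) is O(withhold_deed ⊃ sound_alarm), and O(withhold_deed) is already established, so O(sound_alarm).
With premise 9, O(sound_alarm ⊃ not run_backup), the K-axiom yields O(not run_backup).
So O(not run_backup) holds, i.e. run_backup is forbidden. None of the other listed options is forbidden under the premises.

run_backup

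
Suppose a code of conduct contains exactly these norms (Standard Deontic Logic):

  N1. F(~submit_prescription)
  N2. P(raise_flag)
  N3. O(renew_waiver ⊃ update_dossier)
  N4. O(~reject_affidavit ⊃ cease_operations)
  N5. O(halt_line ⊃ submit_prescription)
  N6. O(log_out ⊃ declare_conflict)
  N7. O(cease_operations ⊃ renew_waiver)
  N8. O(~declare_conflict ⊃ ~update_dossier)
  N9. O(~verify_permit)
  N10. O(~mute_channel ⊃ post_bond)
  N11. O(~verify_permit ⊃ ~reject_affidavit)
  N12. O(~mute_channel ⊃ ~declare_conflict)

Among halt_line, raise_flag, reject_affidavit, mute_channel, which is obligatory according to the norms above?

Premise 9 states O(~verify_permit) outright.
With premise 11, O(~verify_permit ⊃ ~reject_affidavit), the K-axiom yields O(~reject_affidavit).
With premise 4, O(~reject_affidavit ⊃ cease_operations), the K-axiom yields O(cease_operations).
From O(cease_operations) and premise 7, O(cease_operations ⊃ renew_waiver), we obtain O(renew_waiver).
Premise 3 is O(renew_waiver ⊃ update_dossier); since O(renew_waiver), deontic closure gives O(update_dossier).
Premise 8 is O(~declare_conflict ⊃ ~update_dossier); contrapositively O(update_dossier ⊃ declare_conflict). Since O(update_dossier) holds, K gives O(declare_conflict).
The contrapositive of premise 12 (O(~mute_channel ⊃ ~declare_conflict)) is O(declare_conflict ⊃ mute_channel), and O(declare_conflict) is already established, so O(mute_channel).
So O(mute_channel) holds — mute_channel is obligatory. None of the other listed options is made obligatory by any chain of premises.

mute_channel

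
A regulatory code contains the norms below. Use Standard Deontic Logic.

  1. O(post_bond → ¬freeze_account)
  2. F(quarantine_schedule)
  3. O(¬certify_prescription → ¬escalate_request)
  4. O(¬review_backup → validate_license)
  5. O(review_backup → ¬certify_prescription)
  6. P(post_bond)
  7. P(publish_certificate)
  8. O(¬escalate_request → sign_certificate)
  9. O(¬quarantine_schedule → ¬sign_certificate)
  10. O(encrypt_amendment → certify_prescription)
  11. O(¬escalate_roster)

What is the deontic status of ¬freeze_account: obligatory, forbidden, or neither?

Premise 1 is O(post_bond → ¬freeze_account), but O(post_bond) is not derivable from the premises (the permission P(post_bond) asserts only ¬O(¬post_bond), not O(post_bond)), so it does not yield O(¬freeze_account).
No premise or chain of K-axiom applications forces O(¬freeze_account), and none forces O(freeze_account). So ¬freeze_account is neither obligatory nor forbidden under these norms.

Neither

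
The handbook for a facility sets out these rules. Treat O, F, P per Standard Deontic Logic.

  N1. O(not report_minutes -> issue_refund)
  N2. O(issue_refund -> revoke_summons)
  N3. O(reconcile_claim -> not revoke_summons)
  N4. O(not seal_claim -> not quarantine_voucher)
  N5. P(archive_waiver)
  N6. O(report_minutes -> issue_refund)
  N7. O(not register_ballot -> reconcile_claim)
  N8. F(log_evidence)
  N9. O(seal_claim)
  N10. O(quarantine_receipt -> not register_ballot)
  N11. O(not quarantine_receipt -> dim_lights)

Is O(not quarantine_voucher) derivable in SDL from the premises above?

Premise 4 is O(not seal_claim -> not quarantine_voucher), but O(not seal_claim) is not derivable from the premises, so it does not yield O(not quarantine_voucher).
No other premise forces O(not quarantine_voucher). An ideal world satisfying every premise can still have not quarantine_voucher false, so O(not quarantine_voucher) is not derivable.

No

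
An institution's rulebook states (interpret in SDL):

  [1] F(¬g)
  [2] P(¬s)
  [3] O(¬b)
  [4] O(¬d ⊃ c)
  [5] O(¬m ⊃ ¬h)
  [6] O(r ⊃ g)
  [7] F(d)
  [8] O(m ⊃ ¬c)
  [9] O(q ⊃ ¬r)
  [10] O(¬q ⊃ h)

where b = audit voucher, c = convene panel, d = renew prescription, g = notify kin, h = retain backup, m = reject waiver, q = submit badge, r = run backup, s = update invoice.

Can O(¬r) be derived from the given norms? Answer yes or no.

Yes

F(d) at premise 7 means O(¬d).
Premise 4 is O(¬d ⊃ c); since O(¬d), deontic closure gives O(c).
Premise 8 is O(m ⊃ ¬c); contrapositively O(c ⊃ ¬m). Since O(c) holds, K gives O(¬m).
With premise 5, O(¬m ⊃ ¬h), the K-axiom yields O(¬h).
Premise 10, O(¬q ⊃ h), contraposes to O(¬h ⊃ q); with O(¬h) we get O(q).
From O(q) and premise 9, O(q ⊃ ¬r), we obtain O(¬r).
Premises 1, 2, 3, 6 do not contribute to this derivation.
So O(¬r) follows.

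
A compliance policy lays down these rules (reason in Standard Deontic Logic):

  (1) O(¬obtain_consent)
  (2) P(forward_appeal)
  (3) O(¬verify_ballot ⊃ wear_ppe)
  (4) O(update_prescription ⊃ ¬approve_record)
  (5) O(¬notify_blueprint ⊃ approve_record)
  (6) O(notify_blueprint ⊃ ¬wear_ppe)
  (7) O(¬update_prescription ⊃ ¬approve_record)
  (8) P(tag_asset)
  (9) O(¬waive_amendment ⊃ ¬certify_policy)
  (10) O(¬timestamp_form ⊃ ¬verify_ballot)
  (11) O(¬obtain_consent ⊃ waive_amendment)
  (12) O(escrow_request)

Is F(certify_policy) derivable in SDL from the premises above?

No

Premise 9 is O(¬waive_amendment ⊃ ¬certify_policy), but O(¬waive_amendment) is not derivable from the premises, so it does not yield O(¬certify_policy).
No other premise forces O(¬certify_policy). An ideal world satisfying every premise can still have certify_policy true, so F(certify_policy) is not derivable.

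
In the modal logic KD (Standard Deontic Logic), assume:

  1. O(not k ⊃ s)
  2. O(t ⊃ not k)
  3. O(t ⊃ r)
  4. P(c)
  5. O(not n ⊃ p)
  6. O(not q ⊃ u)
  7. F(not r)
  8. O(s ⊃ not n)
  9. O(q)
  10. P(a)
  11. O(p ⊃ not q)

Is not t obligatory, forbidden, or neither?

Obligatory

Premise 9 gives O(q).
The contrapositive of premise 11 (O(p ⊃ not q)) is O(q ⊃ not p), and O(q) is already established, so O(not p).
The contrapositive of premise 5 (O(not n ⊃ p)) is O(not p ⊃ n), and O(not p) is already established, so O(n).
Premise 8, O(s ⊃ not n), contraposes to O(n ⊃ not s); with O(n) we get O(not s).
Premise 1, O(not k ⊃ s), contraposes to O(not s ⊃ k); with O(not s) we get O(k).
The contrapositive of premise 2 (O(t ⊃ not k)) is O(k ⊃ not t), and O(k) is already established, so O(not t).
Premises 3, 4, 6, 7, 10 do not contribute to this derivation.
Hence not t is obligatory.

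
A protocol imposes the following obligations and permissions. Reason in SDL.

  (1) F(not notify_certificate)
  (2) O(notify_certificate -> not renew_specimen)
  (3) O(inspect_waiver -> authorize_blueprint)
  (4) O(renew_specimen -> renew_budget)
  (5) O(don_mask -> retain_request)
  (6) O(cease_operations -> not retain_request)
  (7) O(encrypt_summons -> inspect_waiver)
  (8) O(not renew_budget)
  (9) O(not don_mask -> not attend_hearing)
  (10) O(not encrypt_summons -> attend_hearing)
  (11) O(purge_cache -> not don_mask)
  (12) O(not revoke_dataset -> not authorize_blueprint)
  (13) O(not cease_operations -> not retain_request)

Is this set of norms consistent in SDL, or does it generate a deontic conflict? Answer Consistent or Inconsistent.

Premise 4 is O(renew_specimen -> renew_budget), but O(renew_specimen) is not derivable from the premises, so it does not yield O(renew_budget).
So O(renew_budget) is not derivable, and the apparent clash with O(not renew_budget) does not arise.
A world satisfying every obligation exists (e.g. attend_hearing=false, authorize_blueprint=true, cease_operations=false, don_mask=false, encrypt_summons=true, inspect_waiver=true, notify_certificate=true, purge_cache=false, renew_budget=false, renew_specimen=false, retain_request=false, revoke_dataset=true); no atom is both obligatory and forbidden, so the set is consistent.

Consistent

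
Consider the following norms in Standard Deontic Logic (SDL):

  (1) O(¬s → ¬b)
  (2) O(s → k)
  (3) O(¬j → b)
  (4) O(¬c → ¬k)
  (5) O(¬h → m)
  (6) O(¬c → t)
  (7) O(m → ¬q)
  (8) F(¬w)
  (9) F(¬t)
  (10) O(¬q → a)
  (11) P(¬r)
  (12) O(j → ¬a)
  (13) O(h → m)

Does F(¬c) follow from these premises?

Premises 13 and 5 are O(h → m) and O(¬h → m); every ideal world satisfies h or ¬h, so in either case m holds — hence O(m).
With premise 7, O(m → ¬q), the K-axiom yields O(¬q).
From O(¬q) and premise 10, O(¬q → a), we obtain O(a).
The contrapositive of premise 12 (O(j → ¬a)) is O(a → ¬j), and O(a) is already established, so O(¬j).
With premise 3, O(¬j → b), the K-axiom yields O(b).
Premise 1, O(¬s → ¬b), contraposes to O(b → s); with O(b) we get O(s).
With premise 2, O(s → k), the K-axiom yields O(k).
Premise 4 is O(¬c → ¬k); contrapositively O(k → c). Since O(k) holds, K gives O(c).
Premises 6, 8, 9, 11 do not contribute to this derivation.
So O(c) holds, i.e. F(¬c). The claim follows.

Yes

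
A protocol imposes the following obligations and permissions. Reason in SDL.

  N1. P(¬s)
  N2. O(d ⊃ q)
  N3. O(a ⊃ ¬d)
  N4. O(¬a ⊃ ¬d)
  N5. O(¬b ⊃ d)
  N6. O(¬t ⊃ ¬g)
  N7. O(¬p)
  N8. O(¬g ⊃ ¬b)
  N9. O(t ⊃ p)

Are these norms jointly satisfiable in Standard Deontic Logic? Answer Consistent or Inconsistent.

Inconsistent

By case analysis on a: premise 3 gives O(a ⊃ ¬d) and premise 4 gives O(¬a ⊃ ¬d), so O(¬d) either way.
The contrapositive of premise 5 (O(¬b ⊃ d)) is O(¬d ⊃ b), and O(¬d) is already established, so O(b).
The contrapositive of premise 8 (O(¬g ⊃ ¬b)) is O(b ⊃ g), and O(b) is already established, so O(g).
The contrapositive of premise 6 (O(¬t ⊃ ¬g)) is O(g ⊃ t), and O(g) is already established, so O(t).
Applying K to premise 9 (O(t ⊃ p)) and O(t) yields O(p).
However, premise 7 gives O(¬p).
We now have both O(p) and O(¬p) — p is simultaneously obligatory and forbidden, violating the D-axiom.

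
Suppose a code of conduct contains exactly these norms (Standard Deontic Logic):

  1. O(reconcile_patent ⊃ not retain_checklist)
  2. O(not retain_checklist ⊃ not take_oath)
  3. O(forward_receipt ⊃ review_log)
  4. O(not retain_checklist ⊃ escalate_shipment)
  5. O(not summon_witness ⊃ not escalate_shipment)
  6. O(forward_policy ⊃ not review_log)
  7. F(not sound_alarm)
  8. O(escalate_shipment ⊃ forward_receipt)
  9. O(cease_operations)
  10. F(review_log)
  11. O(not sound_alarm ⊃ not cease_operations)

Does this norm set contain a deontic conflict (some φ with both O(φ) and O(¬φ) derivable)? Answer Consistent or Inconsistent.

Consistent

Premise 11 is O(not sound_alarm ⊃ not cease_operations), but O(not sound_alarm) is not derivable from the premises, so it does not yield O(not cease_operations).
So O(not cease_operations) is not derivable, and the apparent clash with O(cease_operations) does not arise.
A world satisfying every obligation exists (e.g. cease_operations=true, escalate_shipment=false, forward_policy=false, forward_receipt=false, reconcile_patent=false, retain_checklist=true, review_log=false, sound_alarm=true, summon_witness=false, take_oath=false); no atom is both obligatory and forbidden, so the set is consistent.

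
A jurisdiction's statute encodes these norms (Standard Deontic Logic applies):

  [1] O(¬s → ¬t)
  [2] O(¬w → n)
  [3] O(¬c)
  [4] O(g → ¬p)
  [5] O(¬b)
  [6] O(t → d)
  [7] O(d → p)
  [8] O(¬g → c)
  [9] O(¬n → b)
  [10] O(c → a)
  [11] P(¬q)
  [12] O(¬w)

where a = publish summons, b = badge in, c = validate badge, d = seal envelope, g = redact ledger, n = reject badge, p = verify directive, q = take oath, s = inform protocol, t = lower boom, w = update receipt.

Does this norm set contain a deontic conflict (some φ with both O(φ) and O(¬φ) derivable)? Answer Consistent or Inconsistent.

Consistent

Premise 9 is O(¬n → b), but O(¬n) is not derivable from the premises, so it does not yield O(b).
So O(b) is not derivable, and the apparent clash with O(¬b) does not arise.
A world satisfying every obligation exists (e.g. a=false, b=false, c=false, d=false, g=true, n=true, p=false, q=false, s=false, t=false, w=false); no atom is both obligatory and forbidden, so the set is consistent.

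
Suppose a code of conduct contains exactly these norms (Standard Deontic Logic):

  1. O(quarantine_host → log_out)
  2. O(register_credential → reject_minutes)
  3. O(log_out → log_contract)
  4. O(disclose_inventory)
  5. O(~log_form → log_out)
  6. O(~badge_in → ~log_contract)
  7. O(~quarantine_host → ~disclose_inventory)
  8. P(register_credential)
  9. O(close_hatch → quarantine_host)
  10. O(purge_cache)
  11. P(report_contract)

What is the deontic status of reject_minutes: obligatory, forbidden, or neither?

Premise 2 is O(register_credential → reject_minutes), but O(register_credential) is not derivable from the premises (the permission P(register_credential) asserts only ~O(~register_credential), not O(register_credential)), so it does not yield O(reject_minutes).
No premise or chain of K-axiom applications forces O(reject_minutes), and none forces O(~reject_minutes). So reject_minutes is neither obligatory nor forbidden under these norms.

Neither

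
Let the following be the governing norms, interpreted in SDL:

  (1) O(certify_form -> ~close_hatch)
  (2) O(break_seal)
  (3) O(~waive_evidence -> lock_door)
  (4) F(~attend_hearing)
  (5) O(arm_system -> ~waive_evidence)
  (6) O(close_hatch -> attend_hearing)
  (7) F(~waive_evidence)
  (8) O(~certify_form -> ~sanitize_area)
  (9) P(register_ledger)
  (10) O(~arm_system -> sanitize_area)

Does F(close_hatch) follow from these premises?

Premise 7 is F(~waive_evidence), i.e. O(waive_evidence).
The contrapositive of premise 5 (O(arm_system -> ~waive_evidence)) is O(waive_evidence -> ~arm_system), and O(waive_evidence) is already established, so O(~arm_system).
Premise 10 is O(~arm_system -> sanitize_area); since O(~arm_system), deontic closure gives O(sanitize_area).
The contrapositive of premise 8 (O(~certify_form -> ~sanitize_area)) is O(sanitize_area -> certify_form), and O(sanitize_area) is already established, so O(certify_form).
From O(certify_form) and premise 1, O(certify_form -> ~close_hatch), we obtain O(~close_hatch).
Premises 2, 3, 4, 6, 9 do not contribute to this derivation.
So O(~close_hatch) holds, i.e. F(close_hatch). The claim follows.

Yes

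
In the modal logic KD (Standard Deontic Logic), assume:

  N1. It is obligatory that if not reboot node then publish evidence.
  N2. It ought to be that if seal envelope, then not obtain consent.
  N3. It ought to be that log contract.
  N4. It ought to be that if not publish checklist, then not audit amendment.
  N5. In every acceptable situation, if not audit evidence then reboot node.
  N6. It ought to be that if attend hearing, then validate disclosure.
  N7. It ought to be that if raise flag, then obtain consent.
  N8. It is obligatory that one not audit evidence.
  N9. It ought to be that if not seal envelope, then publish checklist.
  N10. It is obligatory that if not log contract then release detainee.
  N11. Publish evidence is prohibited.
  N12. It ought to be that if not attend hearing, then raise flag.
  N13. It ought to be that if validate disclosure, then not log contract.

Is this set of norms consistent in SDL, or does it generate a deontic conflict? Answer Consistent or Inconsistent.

Consistent

Premise 1 is O(¬reboot_node → publish_evidence), but O(¬reboot_node) is not derivable from the premises, so it does not yield O(publish_evidence).
So O(publish_evidence) is not derivable, and the apparent clash with O(¬publish_evidence) does not arise.
A world satisfying every obligation exists (e.g. attend_hearing=false, audit_amendment=false, audit_evidence=false, log_contract=true, obtain_consent=true, publish_checklist=true, publish_evidence=false, raise_flag=true, reboot_node=true, release_detainee=false, seal_envelope=false, validate_disclosure=false); no atom is both obligatory and forbidden, so the set is consistent.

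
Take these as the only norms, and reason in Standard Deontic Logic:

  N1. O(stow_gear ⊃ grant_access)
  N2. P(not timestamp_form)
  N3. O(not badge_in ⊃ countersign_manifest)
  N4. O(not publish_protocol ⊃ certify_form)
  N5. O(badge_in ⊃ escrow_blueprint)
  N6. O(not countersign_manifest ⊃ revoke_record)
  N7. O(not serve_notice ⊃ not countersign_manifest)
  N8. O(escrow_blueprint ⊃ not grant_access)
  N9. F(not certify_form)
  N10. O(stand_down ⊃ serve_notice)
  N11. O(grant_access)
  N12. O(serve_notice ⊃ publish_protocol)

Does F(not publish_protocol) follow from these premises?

Premise 11 gives O(grant_access).
Premise 8 is O(escrow_blueprint ⊃ not grant_access); contrapositively O(grant_access ⊃ not escrow_blueprint). Since O(grant_access) holds, K gives O(not escrow_blueprint).
The contrapositive of premise 5 (O(badge_in ⊃ escrow_blueprint)) is O(not escrow_blueprint ⊃ not badge_in), and O(not escrow_blueprint) is already established, so O(not badge_in).
Applying K to premise 3 (O(not badge_in ⊃ countersign_manifest)) and O(not badge_in) yields O(countersign_manifest).
Premise 7, O(not serve_notice ⊃ not countersign_manifest), contraposes to O(countersign_manifest ⊃ serve_notice); with O(countersign_manifest) we get O(serve_notice).
From O(serve_notice) and premise 12, O(serve_notice ⊃ publish_protocol), we obtain O(publish_protocol).
Premises 1, 2, 4, 6, 9, 10 do not contribute to this derivation.
So O(publish_protocol) holds, i.e. F(not publish_protocol). The claim follows.

Yes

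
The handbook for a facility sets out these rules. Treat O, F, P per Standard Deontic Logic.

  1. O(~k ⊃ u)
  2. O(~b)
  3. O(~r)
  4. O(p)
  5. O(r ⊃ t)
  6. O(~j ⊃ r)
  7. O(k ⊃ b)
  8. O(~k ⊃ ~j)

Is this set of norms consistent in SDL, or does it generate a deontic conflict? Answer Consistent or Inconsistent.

Inconsistent

From premise 3 we have O(~r).
Premise 6 is O(~j ⊃ r); contrapositively O(~r ⊃ j). Since O(~r) holds, K gives O(j).
Premise 8 is O(~k ⊃ ~j); contrapositively O(j ⊃ k). Since O(j) holds, K gives O(k).
From O(k) and premise 7, O(k ⊃ b), we obtain O(b).
Yet premise 2 states O(~b).
We now have both O(b) and O(~b) — b is simultaneously obligatory and forbidden, violating the D-axiom.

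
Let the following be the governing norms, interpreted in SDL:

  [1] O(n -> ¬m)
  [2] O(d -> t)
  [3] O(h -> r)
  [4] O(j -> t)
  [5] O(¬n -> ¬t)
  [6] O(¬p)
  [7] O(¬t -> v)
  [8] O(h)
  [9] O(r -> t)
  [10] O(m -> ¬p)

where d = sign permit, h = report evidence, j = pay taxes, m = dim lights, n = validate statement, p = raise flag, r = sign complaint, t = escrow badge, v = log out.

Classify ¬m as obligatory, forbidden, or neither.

Obligatory

Premise 8 states O(h) outright.
Applying K to premise 3 (O(h -> r)) and O(h) yields O(r).
With premise 9, O(r -> t), the K-axiom yields O(t).
Premise 5, O(¬n -> ¬t), contraposes to O(t -> n); with O(t) we get O(n).
With premise 1, O(n -> ¬m), the K-axiom yields O(¬m).
Premises 2, 4, 6, 7, 10 do not contribute to this derivation.
Hence ¬m is obligatory.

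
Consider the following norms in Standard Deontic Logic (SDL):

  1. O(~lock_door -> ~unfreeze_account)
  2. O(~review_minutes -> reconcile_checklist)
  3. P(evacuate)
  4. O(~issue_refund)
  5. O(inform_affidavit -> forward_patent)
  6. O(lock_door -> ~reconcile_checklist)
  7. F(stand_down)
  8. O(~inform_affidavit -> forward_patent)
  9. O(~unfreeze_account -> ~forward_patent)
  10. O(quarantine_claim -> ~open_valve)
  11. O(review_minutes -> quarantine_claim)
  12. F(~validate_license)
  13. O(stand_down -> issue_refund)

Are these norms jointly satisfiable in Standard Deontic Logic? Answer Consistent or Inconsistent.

Consistent

Premise 13 is O(stand_down -> issue_refund), but O(stand_down) is not derivable from the premises, so it does not yield O(issue_refund).
So O(issue_refund) is not derivable, and the apparent clash with O(~issue_refund) does not arise.
A world satisfying every obligation exists (e.g. evacuate=false, forward_patent=true, inform_affidavit=false, issue_refund=false, lock_door=true, open_valve=false, quarantine_claim=true, reconcile_checklist=false, review_minutes=true, stand_down=false, unfreeze_account=true, validate_license=true); no atom is both obligatory and forbidden, so the set is consistent.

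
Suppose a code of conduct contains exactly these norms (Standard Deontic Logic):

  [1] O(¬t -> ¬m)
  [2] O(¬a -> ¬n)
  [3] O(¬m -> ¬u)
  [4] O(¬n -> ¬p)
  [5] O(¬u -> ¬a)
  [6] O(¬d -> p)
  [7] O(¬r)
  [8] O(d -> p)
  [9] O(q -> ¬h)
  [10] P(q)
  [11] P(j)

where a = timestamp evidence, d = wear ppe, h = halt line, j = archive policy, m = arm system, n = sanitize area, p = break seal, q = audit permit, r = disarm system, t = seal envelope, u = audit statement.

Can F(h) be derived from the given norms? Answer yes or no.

No

Premise 9 is O(q -> ¬h), but O(q) is not derivable from the premises (the permission P(q) asserts only ¬O(¬q), not O(q)), so it does not yield O(¬h).
No other premise forces O(¬h). An ideal world satisfying every premise can still have h true, so F(h) is not derivable.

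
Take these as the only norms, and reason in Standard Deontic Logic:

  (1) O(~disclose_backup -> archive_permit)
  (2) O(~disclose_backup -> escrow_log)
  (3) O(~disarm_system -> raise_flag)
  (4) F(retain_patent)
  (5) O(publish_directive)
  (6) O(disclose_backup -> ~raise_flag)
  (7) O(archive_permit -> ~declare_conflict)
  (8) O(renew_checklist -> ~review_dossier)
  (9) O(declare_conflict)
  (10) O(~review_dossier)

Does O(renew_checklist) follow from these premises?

Premise 8 is O(renew_checklist -> ~review_dossier); even if O(~review_dossier) held, inferring O(renew_checklist) would be affirming the consequent — invalid.
No other premise forces O(renew_checklist). An ideal world satisfying every premise can still have renew_checklist false, so O(renew_checklist) is not derivable.

No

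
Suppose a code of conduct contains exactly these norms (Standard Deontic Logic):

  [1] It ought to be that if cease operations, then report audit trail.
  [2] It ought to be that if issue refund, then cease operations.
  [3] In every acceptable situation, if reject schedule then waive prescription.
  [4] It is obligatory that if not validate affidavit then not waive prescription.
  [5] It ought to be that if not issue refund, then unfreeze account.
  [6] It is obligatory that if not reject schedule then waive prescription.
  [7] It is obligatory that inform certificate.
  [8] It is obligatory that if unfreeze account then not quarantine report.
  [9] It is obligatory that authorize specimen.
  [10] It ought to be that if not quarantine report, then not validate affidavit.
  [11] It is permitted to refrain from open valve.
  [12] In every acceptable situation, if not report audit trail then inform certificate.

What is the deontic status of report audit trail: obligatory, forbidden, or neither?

Premises 3 and 6 cover both cases: O(reject_schedule → waive_prescription) and O(¬reject_schedule → waive_prescription). Since reject_schedule ∨ ¬reject_schedule is a tautology, O(waive_prescription) follows.
Premise 4, O(¬validate_affidavit → ¬waive_prescription), contraposes to O(waive_prescription → validate_affidavit); with O(waive_prescription) we get O(validate_affidavit).
Premise 10 is O(¬quarantine_report → ¬validate_affidavit); contrapositively O(validate_affidavit → quarantine_report). Since O(validate_affidavit) holds, K gives O(quarantine_report).
Premise 8 is O(unfreeze_account → ¬quarantine_report); contrapositively O(quarantine_report → ¬unfreeze_account). Since O(quarantine_report) holds, K gives O(¬unfreeze_account).
Premise 5 is O(¬issue_refund → unfreeze_account); contrapositively O(¬unfreeze_account → issue_refund). Since O(¬unfreeze_account) holds, K gives O(issue_refund).
Premise 2 is O(issue_refund → cease_operations); since O(issue_refund), deontic closure gives O(cease_operations).
Applying K to premise 1 (O(cease_operations → report_audit_trail)) and O(cease_operations) yields O(report_audit_trail).
Premises 7, 9, 11, 12 do not contribute to this derivation.
Hence report_audit_trail is obligatory.

Obligatory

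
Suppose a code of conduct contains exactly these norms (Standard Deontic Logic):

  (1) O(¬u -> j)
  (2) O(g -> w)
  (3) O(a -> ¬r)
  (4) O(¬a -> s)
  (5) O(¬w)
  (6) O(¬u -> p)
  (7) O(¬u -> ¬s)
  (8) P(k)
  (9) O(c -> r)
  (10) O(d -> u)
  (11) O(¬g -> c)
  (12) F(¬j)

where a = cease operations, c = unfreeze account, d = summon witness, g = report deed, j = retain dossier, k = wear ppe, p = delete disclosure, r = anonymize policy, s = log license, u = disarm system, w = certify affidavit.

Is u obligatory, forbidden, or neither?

Premise 5 states O(¬w) outright.
Premise 2 is O(g -> w); contrapositively O(¬w -> ¬g). Since O(¬w) holds, K gives O(¬g).
Premise 11 is O(¬g -> c); since O(¬g), deontic closure gives O(c).
From O(c) and premise 9, O(c -> r), we obtain O(r).
Premise 3 is O(a -> ¬r); contrapositively O(r -> ¬a). Since O(r) holds, K gives O(¬a).
Premise 4 is O(¬a -> s); since O(¬a), deontic closure gives O(s).
Premise 7 is O(¬u -> ¬s); contrapositively O(s -> u). Since O(s) holds, K gives O(u).
Premises 1, 6, 8, 10, 12 do not contribute to this derivation.
Hence u is obligatory.

Obligatory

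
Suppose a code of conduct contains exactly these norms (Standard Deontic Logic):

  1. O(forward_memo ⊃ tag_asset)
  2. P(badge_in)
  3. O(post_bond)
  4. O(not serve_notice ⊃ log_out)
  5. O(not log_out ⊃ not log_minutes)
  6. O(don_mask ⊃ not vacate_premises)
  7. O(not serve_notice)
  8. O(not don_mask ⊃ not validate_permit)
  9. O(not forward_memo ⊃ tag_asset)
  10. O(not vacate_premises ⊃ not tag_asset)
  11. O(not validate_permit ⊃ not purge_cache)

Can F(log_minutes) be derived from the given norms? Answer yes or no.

No

Premise 5 is O(not log_out ⊃ not log_minutes), but O(not log_out) is not derivable from the premises, so it does not yield O(not log_minutes).
No other premise forces O(not log_minutes). An ideal world satisfying every premise can still have log_minutes true, so F(log_minutes) is not derivable.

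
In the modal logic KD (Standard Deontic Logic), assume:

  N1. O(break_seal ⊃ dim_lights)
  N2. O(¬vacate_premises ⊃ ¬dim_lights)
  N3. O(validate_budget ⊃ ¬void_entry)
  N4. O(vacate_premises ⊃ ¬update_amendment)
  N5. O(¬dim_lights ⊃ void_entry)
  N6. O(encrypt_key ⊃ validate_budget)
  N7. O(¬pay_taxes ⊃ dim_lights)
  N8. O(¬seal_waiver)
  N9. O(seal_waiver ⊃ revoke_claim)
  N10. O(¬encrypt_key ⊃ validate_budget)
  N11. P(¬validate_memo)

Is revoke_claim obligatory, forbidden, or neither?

Neither

Premise 9 is O(seal_waiver ⊃ revoke_claim), but O(seal_waiver) is not derivable from the premises, so it does not yield O(revoke_claim).
No premise or chain of K-axiom applications forces O(revoke_claim), and none forces O(¬revoke_claim). So revoke_claim is neither obligatory nor forbidden under these norms.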